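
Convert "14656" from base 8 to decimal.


Input: "14656" in base 8
Positional expansion:
  Digit '1' (value 1) x 8^4 = 4096
  Digit '4' (value 4) x 8^3 = 2048
  Digit '6' (value 6) x 8^2 = 384
  Digit '5' (value 5) x 8^1 = 40
  Digit '6' (value 6) x 8^0 = 6
Sum = 6574

6574


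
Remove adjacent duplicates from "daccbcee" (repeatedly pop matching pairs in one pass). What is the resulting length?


Input: daccbcee
Stack-based adjacent duplicate removal:
  Read 'd': push. Stack: d
  Read 'a': push. Stack: da
  Read 'c': push. Stack: dac
  Read 'c': matches stack top 'c' => pop. Stack: da
  Read 'b': push. Stack: dab
  Read 'c': push. Stack: dabc
  Read 'e': push. Stack: dabce
  Read 'e': matches stack top 'e' => pop. Stack: dabc
Final stack: "dabc" (length 4)

4


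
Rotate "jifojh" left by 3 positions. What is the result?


Input: "jifojh", rotate left by 3
First 3 characters: "jif"
Remaining characters: "ojh"
Concatenate remaining + first: "ojh" + "jif" = "ojhjif"

ojhjif


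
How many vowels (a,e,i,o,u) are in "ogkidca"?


Input: ogkidca
Checking each character:
  'o' at position 0: vowel (running total: 1)
  'g' at position 1: consonant
  'k' at position 2: consonant
  'i' at position 3: vowel (running total: 2)
  'd' at position 4: consonant
  'c' at position 5: consonant
  'a' at position 6: vowel (running total: 3)
Total vowels: 3

3


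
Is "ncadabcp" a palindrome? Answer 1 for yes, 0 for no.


Input: ncadabcp
Reversed: pcbadacn
  Compare pos 0 ('n') with pos 7 ('p'): MISMATCH
  Compare pos 1 ('c') with pos 6 ('c'): match
  Compare pos 2 ('a') with pos 5 ('b'): MISMATCH
  Compare pos 3 ('d') with pos 4 ('a'): MISMATCH
Result: not a palindrome

0


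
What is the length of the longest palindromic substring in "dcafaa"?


Input: "dcafaa"
Checking substrings for palindromes:
  [2:5] "afa" (len 3) => palindrome
  [4:6] "aa" (len 2) => palindrome
Longest palindromic substring: "afa" with length 3

3


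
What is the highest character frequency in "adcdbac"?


Input: adcdbac
Character counts:
  'a': 2
  'b': 1
  'c': 2
  'd': 2
Maximum frequency: 2

2


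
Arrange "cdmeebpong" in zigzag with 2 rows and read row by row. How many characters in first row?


Zigzag "cdmeebpong" into 2 rows:
Placing characters:
  'c' => row 0
  'd' => row 1
  'm' => row 0
  'e' => row 1
  'e' => row 0
  'b' => row 1
  'p' => row 0
  'o' => row 1
  'n' => row 0
  'g' => row 1
Rows:
  Row 0: "cmepn"
  Row 1: "debog"
First row length: 5

5


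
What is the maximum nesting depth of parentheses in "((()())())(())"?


Input: "((()())())(())"
Tracking depth:
  Position 0 '(': depth becomes 1
  Position 1 '(': depth becomes 2
  Position 2 '(': depth becomes 3
  Position 3 ')': depth becomes 2
  Position 4 '(': depth becomes 3
  Position 5 ')': depth becomes 2
  Position 6 ')': depth becomes 1
  Position 7 '(': depth becomes 2
  Position 8 ')': depth becomes 1
  Position 9 ')': depth becomes 0
  Position 10 '(': depth becomes 1
  Position 11 '(': depth becomes 2
  Position 12 ')': depth becomes 1
  Position 13 ')': depth becomes 0
Maximum depth reached: 3

3


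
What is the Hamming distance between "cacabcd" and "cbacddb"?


Comparing "cacabcd" and "cbacddb" position by position:
  Position 0: 'c' vs 'c' => same
  Position 1: 'a' vs 'b' => differ
  Position 2: 'c' vs 'a' => differ
  Position 3: 'a' vs 'c' => differ
  Position 4: 'b' vs 'd' => differ
  Position 5: 'c' vs 'd' => differ
  Position 6: 'd' vs 'b' => differ
Total differences (Hamming distance): 6

6


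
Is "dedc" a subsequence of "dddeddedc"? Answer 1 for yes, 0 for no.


Check if "dedc" is a subsequence of "dddeddedc"
Greedy scan:
  Position 0 ('d'): matches sub[0] = 'd'
  Position 1 ('d'): no match needed
  Position 2 ('d'): no match needed
  Position 3 ('e'): matches sub[1] = 'e'
  Position 4 ('d'): matches sub[2] = 'd'
  Position 5 ('d'): no match needed
  Position 6 ('e'): no match needed
  Position 7 ('d'): no match needed
  Position 8 ('c'): matches sub[3] = 'c'
All 4 characters matched => is a subsequence

1


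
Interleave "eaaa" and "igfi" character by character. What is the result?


Interleaving "eaaa" and "igfi":
  Position 0: 'e' from first, 'i' from second => "ei"
  Position 1: 'a' from first, 'g' from second => "ag"
  Position 2: 'a' from first, 'f' from second => "af"
  Position 3: 'a' from first, 'i' from second => "ai"
Result: eiagafai

eiagafai


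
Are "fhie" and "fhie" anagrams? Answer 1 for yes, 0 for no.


Strings: "fhie", "fhie"
Sorted first:  efhi
Sorted second: efhi
Sorted forms match => anagrams

1


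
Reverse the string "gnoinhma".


Input: gnoinhma
Reading characters right to left:
  Position 7: 'a'
  Position 6: 'm'
  Position 5: 'h'
  Position 4: 'n'
  Position 3: 'i'
  Position 2: 'o'
  Position 1: 'n'
  Position 0: 'g'
Reversed: amhniong

amhniong


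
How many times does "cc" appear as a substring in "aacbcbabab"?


Searching for "cc" in "aacbcbabab"
Scanning each position:
  Position 0: "aa" => no
  Position 1: "ac" => no
  Position 2: "cb" => no
  Position 3: "bc" => no
  Position 4: "cb" => no
  Position 5: "ba" => no
  Position 6: "ab" => no
  Position 7: "ba" => no
  Position 8: "ab" => no
Total occurrences: 0

0


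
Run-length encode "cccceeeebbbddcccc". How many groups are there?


Input: cccceeeebbbddcccc
Scanning for consecutive runs:
  Group 1: 'c' x 4 (positions 0-3)
  Group 2: 'e' x 4 (positions 4-7)
  Group 3: 'b' x 3 (positions 8-10)
  Group 4: 'd' x 2 (positions 11-12)
  Group 5: 'c' x 4 (positions 13-16)
Total groups: 5

5


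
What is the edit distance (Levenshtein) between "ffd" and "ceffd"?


Computing edit distance: "ffd" -> "ceffd"
DP table:
           c    e    f    f    d
      0    1    2    3    4    5
  f   1    1    2    2    3    4
  f   2    2    2    2    2    3
  d   3    3    3    3    3    2
Edit distance = dp[3][5] = 2

2


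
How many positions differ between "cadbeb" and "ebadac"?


Comparing "cadbeb" and "ebadac" position by position:
  Position 0: 'c' vs 'e' => DIFFER
  Position 1: 'a' vs 'b' => DIFFER
  Position 2: 'd' vs 'a' => DIFFER
  Position 3: 'b' vs 'd' => DIFFER
  Position 4: 'e' vs 'a' => DIFFER
  Position 5: 'b' vs 'c' => DIFFER
Positions that differ: 6

6


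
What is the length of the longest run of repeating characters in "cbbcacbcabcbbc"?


Input: "cbbcacbcabcbbc"
Scanning for longest run:
  Position 1 ('b'): new char, reset run to 1
  Position 2 ('b'): continues run of 'b', length=2
  Position 3 ('c'): new char, reset run to 1
  Position 4 ('a'): new char, reset run to 1
  Position 5 ('c'): new char, reset run to 1
  Position 6 ('b'): new char, reset run to 1
  Position 7 ('c'): new char, reset run to 1
  Position 8 ('a'): new char, reset run to 1
  Position 9 ('b'): new char, reset run to 1
  Position 10 ('c'): new char, reset run to 1
  Position 11 ('b'): new char, reset run to 1
  Position 12 ('b'): continues run of 'b', length=2
  Position 13 ('c'): new char, reset run to 1
Longest run: 'b' with length 2

2


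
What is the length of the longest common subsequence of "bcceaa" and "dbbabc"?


LCS of "bcceaa" and "dbbabc"
DP table:
           d    b    b    a    b    c
      0    0    0    0    0    0    0
  b   0    0    1    1    1    1    1
  c   0    0    1    1    1    1    2
  c   0    0    1    1    1    1    2
  e   0    0    1    1    1    1    2
  a   0    0    1    1    2    2    2
  a   0    0    1    1    2    2    2
LCS length = dp[6][6] = 2

2


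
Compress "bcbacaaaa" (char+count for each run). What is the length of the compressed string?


Input: bcbacaaaa
Runs:
  'b' x 1 => "b1"
  'c' x 1 => "c1"
  'b' x 1 => "b1"
  'a' x 1 => "a1"
  'c' x 1 => "c1"
  'a' x 4 => "a4"
Compressed: "b1c1b1a1c1a4"
Compressed length: 12

12


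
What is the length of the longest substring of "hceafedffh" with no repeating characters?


Input: "hceafedffh"
Sliding window (track last position of each char):
  Position 0 ('h'): window [0,0] length 1 -- new best
  Position 1 ('c'): window [0,1] length 2 -- new best
  Position 2 ('e'): window [0,2] length 3 -- new best
  Position 3 ('a'): window [0,3] length 4 -- new best
  Position 4 ('f'): window [0,4] length 5 -- new best
  Position 5 ('e'): repeat (last at 2), move window start to 3
  Position 5 ('e'): window [3,5] length 3
  Position 6 ('d'): window [3,6] length 4
  Position 7 ('f'): repeat (last at 4), move window start to 5
  Position 7 ('f'): window [5,7] length 3
  Position 8 ('f'): repeat (last at 7), move window start to 8
  Position 8 ('f'): window [8,8] length 1
  Position 9 ('h'): window [8,9] length 2
Longest substring with no repeats: "hceaf" with length 5

5


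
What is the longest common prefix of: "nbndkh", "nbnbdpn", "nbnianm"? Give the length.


Words: nbndkh, nbnbdpn, nbnianm
  Position 0: all 'n' => match
  Position 1: all 'b' => match
  Position 2: all 'n' => match
  Position 3: ('d', 'b', 'i') => mismatch, stop
LCP = "nbn" (length 3)

3


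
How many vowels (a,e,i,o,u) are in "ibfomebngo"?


Input: ibfomebngo
Checking each character:
  'i' at position 0: vowel (running total: 1)
  'b' at position 1: consonant
  'f' at position 2: consonant
  'o' at position 3: vowel (running total: 2)
  'm' at position 4: consonant
  'e' at position 5: vowel (running total: 3)
  'b' at position 6: consonant
  'n' at position 7: consonant
  'g' at position 8: consonant
  'o' at position 9: vowel (running total: 4)
Total vowels: 4

4


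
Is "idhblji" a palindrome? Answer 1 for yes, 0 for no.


Input: idhblji
Reversed: ijlbhdi
  Compare pos 0 ('i') with pos 6 ('i'): match
  Compare pos 1 ('d') with pos 5 ('j'): MISMATCH
  Compare pos 2 ('h') with pos 4 ('l'): MISMATCH
Result: not a palindrome

0


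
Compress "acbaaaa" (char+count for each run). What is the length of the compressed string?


Input: acbaaaa
Runs:
  'a' x 1 => "a1"
  'c' x 1 => "c1"
  'b' x 1 => "b1"
  'a' x 4 => "a4"
Compressed: "a1c1b1a4"
Compressed length: 8

8


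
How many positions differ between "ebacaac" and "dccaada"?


Comparing "ebacaac" and "dccaada" position by position:
  Position 0: 'e' vs 'd' => DIFFER
  Position 1: 'b' vs 'c' => DIFFER
  Position 2: 'a' vs 'c' => DIFFER
  Position 3: 'c' vs 'a' => DIFFER
  Position 4: 'a' vs 'a' => same
  Position 5: 'a' vs 'd' => DIFFER
  Position 6: 'c' vs 'a' => DIFFER
Positions that differ: 6

6


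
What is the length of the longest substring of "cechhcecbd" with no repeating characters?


Input: "cechhcecbd"
Sliding window (track last position of each char):
  Position 0 ('c'): window [0,0] length 1 -- new best
  Position 1 ('e'): window [0,1] length 2 -- new best
  Position 2 ('c'): repeat (last at 0), move window start to 1
  Position 2 ('c'): window [1,2] length 2
  Position 3 ('h'): window [1,3] length 3 -- new best
  Position 4 ('h'): repeat (last at 3), move window start to 4
  Position 4 ('h'): window [4,4] length 1
  Position 5 ('c'): window [4,5] length 2
  Position 6 ('e'): window [4,6] length 3
  Position 7 ('c'): repeat (last at 5), move window start to 6
  Position 7 ('c'): window [6,7] length 2
  Position 8 ('b'): window [6,8] length 3
  Position 9 ('d'): window [6,9] length 4 -- new best
Longest substring with no repeats: "ecbd" with length 4

4


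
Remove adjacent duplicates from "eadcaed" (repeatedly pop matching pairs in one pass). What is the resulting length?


Input: eadcaed
Stack-based adjacent duplicate removal:
  Read 'e': push. Stack: e
  Read 'a': push. Stack: ea
  Read 'd': push. Stack: ead
  Read 'c': push. Stack: eadc
  Read 'a': push. Stack: eadca
  Read 'e': push. Stack: eadcae
  Read 'd': push. Stack: eadcaed
Final stack: "eadcaed" (length 7)

7


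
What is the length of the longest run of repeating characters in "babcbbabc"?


Input: "babcbbabc"
Scanning for longest run:
  Position 1 ('a'): new char, reset run to 1
  Position 2 ('b'): new char, reset run to 1
  Position 3 ('c'): new char, reset run to 1
  Position 4 ('b'): new char, reset run to 1
  Position 5 ('b'): continues run of 'b', length=2
  Position 6 ('a'): new char, reset run to 1
  Position 7 ('b'): new char, reset run to 1
  Position 8 ('c'): new char, reset run to 1
Longest run: 'b' with length 2

2


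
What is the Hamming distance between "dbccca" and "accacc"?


Comparing "dbccca" and "accacc" position by position:
  Position 0: 'd' vs 'a' => differ
  Position 1: 'b' vs 'c' => differ
  Position 2: 'c' vs 'c' => same
  Position 3: 'c' vs 'a' => differ
  Position 4: 'c' vs 'c' => same
  Position 5: 'a' vs 'c' => differ
Total differences (Hamming distance): 4

4


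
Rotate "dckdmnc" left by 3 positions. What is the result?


Input: "dckdmnc", rotate left by 3
First 3 characters: "dck"
Remaining characters: "dmnc"
Concatenate remaining + first: "dmnc" + "dck" = "dmncdck"

dmncdck


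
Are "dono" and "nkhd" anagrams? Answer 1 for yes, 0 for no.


Strings: "dono", "nkhd"
Sorted first:  dnoo
Sorted second: dhkn
Differ at position 1: 'n' vs 'h' => not anagrams

0


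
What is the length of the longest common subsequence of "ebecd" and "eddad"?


LCS of "ebecd" and "eddad"
DP table:
           e    d    d    a    d
      0    0    0    0    0    0
  e   0    1    1    1    1    1
  b   0    1    1    1    1    1
  e   0    1    1    1    1    1
  c   0    1    1    1    1    1
  d   0    1    2    2    2    2
LCS length = dp[5][5] = 2

2


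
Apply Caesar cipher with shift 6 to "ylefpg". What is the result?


Caesar cipher: shift "ylefpg" by 6
  'y' (pos 24) + 6 = pos 4 = 'e'
  'l' (pos 11) + 6 = pos 17 = 'r'
  'e' (pos 4) + 6 = pos 10 = 'k'
  'f' (pos 5) + 6 = pos 11 = 'l'
  'p' (pos 15) + 6 = pos 21 = 'v'
  'g' (pos 6) + 6 = pos 12 = 'm'
Result: erklvm

erklvm


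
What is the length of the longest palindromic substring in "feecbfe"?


Input: "feecbfe"
Checking substrings for palindromes:
  [1:3] "ee" (len 2) => palindrome
Longest palindromic substring: "ee" with length 2

2


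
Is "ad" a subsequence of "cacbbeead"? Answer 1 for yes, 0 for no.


Check if "ad" is a subsequence of "cacbbeead"
Greedy scan:
  Position 0 ('c'): no match needed
  Position 1 ('a'): matches sub[0] = 'a'
  Position 2 ('c'): no match needed
  Position 3 ('b'): no match needed
  Position 4 ('b'): no match needed
  Position 5 ('e'): no match needed
  Position 6 ('e'): no match needed
  Position 7 ('a'): no match needed
  Position 8 ('d'): matches sub[1] = 'd'
All 2 characters matched => is a subsequence

1


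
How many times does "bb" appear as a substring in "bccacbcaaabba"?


Searching for "bb" in "bccacbcaaabba"
Scanning each position:
  Position 0: "bc" => no
  Position 1: "cc" => no
  Position 2: "ca" => no
  Position 3: "ac" => no
  Position 4: "cb" => no
  Position 5: "bc" => no
  Position 6: "ca" => no
  Position 7: "aa" => no
  Position 8: "aa" => no
  Position 9: "ab" => no
  Position 10: "bb" => MATCH
  Position 11: "ba" => no
Total occurrences: 1

1


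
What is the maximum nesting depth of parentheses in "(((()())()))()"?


Input: "(((()())()))()"
Tracking depth:
  Position 0 '(': depth becomes 1
  Position 1 '(': depth becomes 2
  Position 2 '(': depth becomes 3
  Position 3 '(': depth becomes 4
  Position 4 ')': depth becomes 3
  Position 5 '(': depth becomes 4
  Position 6 ')': depth becomes 3
  Position 7 ')': depth becomes 2
  Position 8 '(': depth becomes 3
  Position 9 ')': depth becomes 2
  Position 10 ')': depth becomes 1
  Position 11 ')': depth becomes 0
  Position 12 '(': depth becomes 1
  Position 13 ')': depth becomes 0
Maximum depth reached: 4

4


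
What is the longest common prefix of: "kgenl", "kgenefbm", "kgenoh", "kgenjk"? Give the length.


Words: kgenl, kgenefbm, kgenoh, kgenjk
  Position 0: all 'k' => match
  Position 1: all 'g' => match
  Position 2: all 'e' => match
  Position 3: all 'n' => match
  Position 4: ('l', 'e', 'o', 'j') => mismatch, stop
LCP = "kgen" (length 4)

4


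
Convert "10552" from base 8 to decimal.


Input: "10552" in base 8
Positional expansion:
  Digit '1' (value 1) x 8^4 = 4096
  Digit '0' (value 0) x 8^3 = 0
  Digit '5' (value 5) x 8^2 = 320
  Digit '5' (value 5) x 8^1 = 40
  Digit '2' (value 2) x 8^0 = 2
Sum = 4458

4458


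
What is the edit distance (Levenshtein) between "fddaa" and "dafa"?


Computing edit distance: "fddaa" -> "dafa"
DP table:
           d    a    f    a
      0    1    2    3    4
  f   1    1    2    2    3
  d   2    1    2    3    3
  d   3    2    2    3    4
  a   4    3    2    3    3
  a   5    4    3    3    3
Edit distance = dp[5][4] = 3

3


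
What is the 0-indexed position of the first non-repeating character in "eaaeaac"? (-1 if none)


Input: eaaeaac
Character frequencies:
  'a': 4
  'c': 1
  'e': 2
Scanning left to right for freq == 1:
  Position 0 ('e'): freq=2, skip
  Position 1 ('a'): freq=4, skip
  Position 2 ('a'): freq=4, skip
  Position 3 ('e'): freq=2, skip
  Position 4 ('a'): freq=4, skip
  Position 5 ('a'): freq=4, skip
  Position 6 ('c'): unique! => answer = 6

6


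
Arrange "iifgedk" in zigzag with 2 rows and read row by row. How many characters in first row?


Zigzag "iifgedk" into 2 rows:
Placing characters:
  'i' => row 0
  'i' => row 1
  'f' => row 0
  'g' => row 1
  'e' => row 0
  'd' => row 1
  'k' => row 0
Rows:
  Row 0: "ifek"
  Row 1: "igd"
First row length: 4

4


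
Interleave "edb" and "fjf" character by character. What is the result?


Interleaving "edb" and "fjf":
  Position 0: 'e' from first, 'f' from second => "ef"
  Position 1: 'd' from first, 'j' from second => "dj"
  Position 2: 'b' from first, 'f' from second => "bf"
Result: efdjbf

efdjbf


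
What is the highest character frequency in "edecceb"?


Input: edecceb
Character counts:
  'b': 1
  'c': 2
  'd': 1
  'e': 3
Maximum frequency: 3

3


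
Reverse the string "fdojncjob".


Input: fdojncjob
Reading characters right to left:
  Position 8: 'b'
  Position 7: 'o'
  Position 6: 'j'
  Position 5: 'c'
  Position 4: 'n'
  Position 3: 'j'
  Position 2: 'o'
  Position 1: 'd'
  Position 0: 'f'
Reversed: bojcnjodf

bojcnjodf


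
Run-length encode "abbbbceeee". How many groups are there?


Input: abbbbceeee
Scanning for consecutive runs:
  Group 1: 'a' x 1 (positions 0-0)
  Group 2: 'b' x 4 (positions 1-4)
  Group 3: 'c' x 1 (positions 5-5)
  Group 4: 'e' x 4 (positions 6-9)
Total groups: 4

4


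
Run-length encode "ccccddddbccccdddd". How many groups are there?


Input: ccccddddbccccdddd
Scanning for consecutive runs:
  Group 1: 'c' x 4 (positions 0-3)
  Group 2: 'd' x 4 (positions 4-7)
  Group 3: 'b' x 1 (positions 8-8)
  Group 4: 'c' x 4 (positions 9-12)
  Group 5: 'd' x 4 (positions 13-16)
Total groups: 5

5


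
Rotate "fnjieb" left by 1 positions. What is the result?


Input: "fnjieb", rotate left by 1
First 1 characters: "f"
Remaining characters: "njieb"
Concatenate remaining + first: "njieb" + "f" = "njiebf"

njiebf


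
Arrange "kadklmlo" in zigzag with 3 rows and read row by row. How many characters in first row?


Zigzag "kadklmlo" into 3 rows:
Placing characters:
  'k' => row 0
  'a' => row 1
  'd' => row 2
  'k' => row 1
  'l' => row 0
  'm' => row 1
  'l' => row 2
  'o' => row 1
Rows:
  Row 0: "kl"
  Row 1: "akmo"
  Row 2: "dl"
First row length: 2

2


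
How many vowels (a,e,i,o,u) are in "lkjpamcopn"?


Input: lkjpamcopn
Checking each character:
  'l' at position 0: consonant
  'k' at position 1: consonant
  'j' at position 2: consonant
  'p' at position 3: consonant
  'a' at position 4: vowel (running total: 1)
  'm' at position 5: consonant
  'c' at position 6: consonant
  'o' at position 7: vowel (running total: 2)
  'p' at position 8: consonant
  'n' at position 9: consonant
Total vowels: 2

2


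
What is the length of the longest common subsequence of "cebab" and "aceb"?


LCS of "cebab" and "aceb"
DP table:
           a    c    e    b
      0    0    0    0    0
  c   0    0    1    1    1
  e   0    0    1    2    2
  b   0    0    1    2    3
  a   0    1    1    2    3
  b   0    1    1    2    3
LCS length = dp[5][4] = 3

3


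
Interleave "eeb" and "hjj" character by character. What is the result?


Interleaving "eeb" and "hjj":
  Position 0: 'e' from first, 'h' from second => "eh"
  Position 1: 'e' from first, 'j' from second => "ej"
  Position 2: 'b' from first, 'j' from second => "bj"
Result: ehejbj

ehejbj


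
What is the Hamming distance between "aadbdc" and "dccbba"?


Comparing "aadbdc" and "dccbba" position by position:
  Position 0: 'a' vs 'd' => differ
  Position 1: 'a' vs 'c' => differ
  Position 2: 'd' vs 'c' => differ
  Position 3: 'b' vs 'b' => same
  Position 4: 'd' vs 'b' => differ
  Position 5: 'c' vs 'a' => differ
Total differences (Hamming distance): 5

5


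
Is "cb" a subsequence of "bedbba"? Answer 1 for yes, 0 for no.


Check if "cb" is a subsequence of "bedbba"
Greedy scan:
  Position 0 ('b'): no match needed
  Position 1 ('e'): no match needed
  Position 2 ('d'): no match needed
  Position 3 ('b'): no match needed
  Position 4 ('b'): no match needed
  Position 5 ('a'): no match needed
Only matched 0/2 characters => not a subsequence

0


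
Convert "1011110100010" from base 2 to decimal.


Input: "1011110100010" in base 2
Positional expansion:
  Digit '1' (value 1) x 2^12 = 4096
  Digit '0' (value 0) x 2^11 = 0
  Digit '1' (value 1) x 2^10 = 1024
  Digit '1' (value 1) x 2^9 = 512
  Digit '1' (value 1) x 2^8 = 256
  Digit '1' (value 1) x 2^7 = 128
  Digit '0' (value 0) x 2^6 = 0
  Digit '1' (value 1) x 2^5 = 32
  Digit '0' (value 0) x 2^4 = 0
  Digit '0' (value 0) x 2^3 = 0
  Digit '0' (value 0) x 2^2 = 0
  Digit '1' (value 1) x 2^1 = 2
  Digit '0' (value 0) x 2^0 = 0
Sum = 6050

6050


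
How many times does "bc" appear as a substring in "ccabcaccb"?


Searching for "bc" in "ccabcaccb"
Scanning each position:
  Position 0: "cc" => no
  Position 1: "ca" => no
  Position 2: "ab" => no
  Position 3: "bc" => MATCH
  Position 4: "ca" => no
  Position 5: "ac" => no
  Position 6: "cc" => no
  Position 7: "cb" => no
Total occurrences: 1

1


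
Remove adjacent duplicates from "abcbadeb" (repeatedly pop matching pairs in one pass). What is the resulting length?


Input: abcbadeb
Stack-based adjacent duplicate removal:
  Read 'a': push. Stack: a
  Read 'b': push. Stack: ab
  Read 'c': push. Stack: abc
  Read 'b': push. Stack: abcb
  Read 'a': push. Stack: abcba
  Read 'd': push. Stack: abcbad
  Read 'e': push. Stack: abcbade
  Read 'b': push. Stack: abcbadeb
Final stack: "abcbadeb" (length 8)

8


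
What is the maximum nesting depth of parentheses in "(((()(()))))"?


Input: "(((()(()))))"
Tracking depth:
  Position 0 '(': depth becomes 1
  Position 1 '(': depth becomes 2
  Position 2 '(': depth becomes 3
  Position 3 '(': depth becomes 4
  Position 4 ')': depth becomes 3
  Position 5 '(': depth becomes 4
  Position 6 '(': depth becomes 5
  Position 7 ')': depth becomes 4
  Position 8 ')': depth becomes 3
  Position 9 ')': depth becomes 2
  Position 10 ')': depth becomes 1
  Position 11 ')': depth becomes 0
Maximum depth reached: 5

5


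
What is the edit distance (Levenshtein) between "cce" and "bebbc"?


Computing edit distance: "cce" -> "bebbc"
DP table:
           b    e    b    b    c
      0    1    2    3    4    5
  c   1    1    2    3    4    4
  c   2    2    2    3    4    4
  e   3    3    2    3    4    5
Edit distance = dp[3][5] = 5

5


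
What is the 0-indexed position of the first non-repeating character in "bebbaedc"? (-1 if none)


Input: bebbaedc
Character frequencies:
  'a': 1
  'b': 3
  'c': 1
  'd': 1
  'e': 2
Scanning left to right for freq == 1:
  Position 0 ('b'): freq=3, skip
  Position 1 ('e'): freq=2, skip
  Position 2 ('b'): freq=3, skip
  Position 3 ('b'): freq=3, skip
  Position 4 ('a'): unique! => answer = 4

4


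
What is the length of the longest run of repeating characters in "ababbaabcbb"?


Input: "ababbaabcbb"
Scanning for longest run:
  Position 1 ('b'): new char, reset run to 1
  Position 2 ('a'): new char, reset run to 1
  Position 3 ('b'): new char, reset run to 1
  Position 4 ('b'): continues run of 'b', length=2
  Position 5 ('a'): new char, reset run to 1
  Position 6 ('a'): continues run of 'a', length=2
  Position 7 ('b'): new char, reset run to 1
  Position 8 ('c'): new char, reset run to 1
  Position 9 ('b'): new char, reset run to 1
  Position 10 ('b'): continues run of 'b', length=2
Longest run: 'b' with length 2

2


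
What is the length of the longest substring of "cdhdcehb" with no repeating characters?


Input: "cdhdcehb"
Sliding window (track last position of each char):
  Position 0 ('c'): window [0,0] length 1 -- new best
  Position 1 ('d'): window [0,1] length 2 -- new best
  Position 2 ('h'): window [0,2] length 3 -- new best
  Position 3 ('d'): repeat (last at 1), move window start to 2
  Position 3 ('d'): window [2,3] length 2
  Position 4 ('c'): window [2,4] length 3
  Position 5 ('e'): window [2,5] length 4 -- new best
  Position 6 ('h'): repeat (last at 2), move window start to 3
  Position 6 ('h'): window [3,6] length 4
  Position 7 ('b'): window [3,7] length 5 -- new best
Longest substring with no repeats: "dcehb" with length 5

5


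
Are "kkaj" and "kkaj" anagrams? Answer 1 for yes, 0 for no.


Strings: "kkaj", "kkaj"
Sorted first:  ajkk
Sorted second: ajkk
Sorted forms match => anagrams

1


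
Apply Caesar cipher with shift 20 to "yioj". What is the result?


Caesar cipher: shift "yioj" by 20
  'y' (pos 24) + 20 = pos 18 = 's'
  'i' (pos 8) + 20 = pos 2 = 'c'
  'o' (pos 14) + 20 = pos 8 = 'i'
  'j' (pos 9) + 20 = pos 3 = 'd'
Result: scid

scid


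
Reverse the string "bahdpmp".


Input: bahdpmp
Reading characters right to left:
  Position 6: 'p'
  Position 5: 'm'
  Position 4: 'p'
  Position 3: 'd'
  Position 2: 'h'
  Position 1: 'a'
  Position 0: 'b'
Reversed: pmpdhab

pmpdhab


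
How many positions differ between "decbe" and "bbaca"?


Comparing "decbe" and "bbaca" position by position:
  Position 0: 'd' vs 'b' => DIFFER
  Position 1: 'e' vs 'b' => DIFFER
  Position 2: 'c' vs 'a' => DIFFER
  Position 3: 'b' vs 'c' => DIFFER
  Position 4: 'e' vs 'a' => DIFFER
Positions that differ: 5

5


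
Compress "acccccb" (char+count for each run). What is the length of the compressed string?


Input: acccccb
Runs:
  'a' x 1 => "a1"
  'c' x 5 => "c5"
  'b' x 1 => "b1"
Compressed: "a1c5b1"
Compressed length: 6

6


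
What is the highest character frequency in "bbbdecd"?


Input: bbbdecd
Character counts:
  'b': 3
  'c': 1
  'd': 2
  'e': 1
Maximum frequency: 3

3


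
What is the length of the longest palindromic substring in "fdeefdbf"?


Input: "fdeefdbf"
Checking substrings for palindromes:
  [2:4] "ee" (len 2) => palindrome
Longest palindromic substring: "ee" with length 2

2


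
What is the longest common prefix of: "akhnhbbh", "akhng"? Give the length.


Words: akhnhbbh, akhng
  Position 0: all 'a' => match
  Position 1: all 'k' => match
  Position 2: all 'h' => match
  Position 3: all 'n' => match
  Position 4: ('h', 'g') => mismatch, stop
LCP = "akhn" (length 4)

4


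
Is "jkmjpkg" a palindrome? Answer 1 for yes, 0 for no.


Input: jkmjpkg
Reversed: gkpjmkj
  Compare pos 0 ('j') with pos 6 ('g'): MISMATCH
  Compare pos 1 ('k') with pos 5 ('k'): match
  Compare pos 2 ('m') with pos 4 ('p'): MISMATCH
Result: not a palindrome

0


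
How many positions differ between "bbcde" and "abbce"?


Comparing "bbcde" and "abbce" position by position:
  Position 0: 'b' vs 'a' => DIFFER
  Position 1: 'b' vs 'b' => same
  Position 2: 'c' vs 'b' => DIFFER
  Position 3: 'd' vs 'c' => DIFFER
  Position 4: 'e' vs 'e' => same
Positions that differ: 3

3


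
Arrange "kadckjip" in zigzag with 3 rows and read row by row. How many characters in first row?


Zigzag "kadckjip" into 3 rows:
Placing characters:
  'k' => row 0
  'a' => row 1
  'd' => row 2
  'c' => row 1
  'k' => row 0
  'j' => row 1
  'i' => row 2
  'p' => row 1
Rows:
  Row 0: "kk"
  Row 1: "acjp"
  Row 2: "di"
First row length: 2

2


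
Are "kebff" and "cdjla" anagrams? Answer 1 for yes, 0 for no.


Strings: "kebff", "cdjla"
Sorted first:  beffk
Sorted second: acdjl
Differ at position 0: 'b' vs 'a' => not anagrams

0


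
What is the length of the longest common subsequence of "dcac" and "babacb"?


LCS of "dcac" and "babacb"
DP table:
           b    a    b    a    c    b
      0    0    0    0    0    0    0
  d   0    0    0    0    0    0    0
  c   0    0    0    0    0    1    1
  a   0    0    1    1    1    1    1
  c   0    0    1    1    1    2    2
LCS length = dp[4][6] = 2

2


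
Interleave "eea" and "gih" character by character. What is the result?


Interleaving "eea" and "gih":
  Position 0: 'e' from first, 'g' from second => "eg"
  Position 1: 'e' from first, 'i' from second => "ei"
  Position 2: 'a' from first, 'h' from second => "ah"
Result: egeiah

egeiah


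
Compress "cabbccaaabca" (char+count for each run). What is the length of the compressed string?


Input: cabbccaaabca
Runs:
  'c' x 1 => "c1"
  'a' x 1 => "a1"
  'b' x 2 => "b2"
  'c' x 2 => "c2"
  'a' x 3 => "a3"
  'b' x 1 => "b1"
  'c' x 1 => "c1"
  'a' x 1 => "a1"
Compressed: "c1a1b2c2a3b1c1a1"
Compressed length: 16

16


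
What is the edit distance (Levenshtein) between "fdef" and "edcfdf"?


Computing edit distance: "fdef" -> "edcfdf"
DP table:
           e    d    c    f    d    f
      0    1    2    3    4    5    6
  f   1    1    2    3    3    4    5
  d   2    2    1    2    3    3    4
  e   3    2    2    2    3    4    4
  f   4    3    3    3    2    3    4
Edit distance = dp[4][6] = 4

4


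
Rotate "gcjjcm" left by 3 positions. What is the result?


Input: "gcjjcm", rotate left by 3
First 3 characters: "gcj"
Remaining characters: "jcm"
Concatenate remaining + first: "jcm" + "gcj" = "jcmgcj"

jcmgcj


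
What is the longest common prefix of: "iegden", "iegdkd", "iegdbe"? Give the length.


Words: iegden, iegdkd, iegdbe
  Position 0: all 'i' => match
  Position 1: all 'e' => match
  Position 2: all 'g' => match
  Position 3: all 'd' => match
  Position 4: ('e', 'k', 'b') => mismatch, stop
LCP = "iegd" (length 4)

4


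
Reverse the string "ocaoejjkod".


Input: ocaoejjkod
Reading characters right to left:
  Position 9: 'd'
  Position 8: 'o'
  Position 7: 'k'
  Position 6: 'j'
  Position 5: 'j'
  Position 4: 'e'
  Position 3: 'o'
  Position 2: 'a'
  Position 1: 'c'
  Position 0: 'o'
Reversed: dokjjeoaco

dokjjeoaco


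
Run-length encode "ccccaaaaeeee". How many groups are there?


Input: ccccaaaaeeee
Scanning for consecutive runs:
  Group 1: 'c' x 4 (positions 0-3)
  Group 2: 'a' x 4 (positions 4-7)
  Group 3: 'e' x 4 (positions 8-11)
Total groups: 3

3


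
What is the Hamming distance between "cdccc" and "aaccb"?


Comparing "cdccc" and "aaccb" position by position:
  Position 0: 'c' vs 'a' => differ
  Position 1: 'd' vs 'a' => differ
  Position 2: 'c' vs 'c' => same
  Position 3: 'c' vs 'c' => same
  Position 4: 'c' vs 'b' => differ
Total differences (Hamming distance): 3

3


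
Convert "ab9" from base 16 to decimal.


Input: "ab9" in base 16
Positional expansion:
  Digit 'a' (value 10) x 16^2 = 2560
  Digit 'b' (value 11) x 16^1 = 176
  Digit '9' (value 9) x 16^0 = 9
Sum = 2745

2745


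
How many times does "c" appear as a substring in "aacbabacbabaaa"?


Searching for "c" in "aacbabacbabaaa"
Scanning each position:
  Position 0: "a" => no
  Position 1: "a" => no
  Position 2: "c" => MATCH
  Position 3: "b" => no
  Position 4: "a" => no
  Position 5: "b" => no
  Position 6: "a" => no
  Position 7: "c" => MATCH
  Position 8: "b" => no
  Position 9: "a" => no
  Position 10: "b" => no
  Position 11: "a" => no
  Position 12: "a" => no
  Position 13: "a" => no
Total occurrences: 2

2


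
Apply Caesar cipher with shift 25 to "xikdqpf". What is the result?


Caesar cipher: shift "xikdqpf" by 25
  'x' (pos 23) + 25 = pos 22 = 'w'
  'i' (pos 8) + 25 = pos 7 = 'h'
  'k' (pos 10) + 25 = pos 9 = 'j'
  'd' (pos 3) + 25 = pos 2 = 'c'
  'q' (pos 16) + 25 = pos 15 = 'p'
  'p' (pos 15) + 25 = pos 14 = 'o'
  'f' (pos 5) + 25 = pos 4 = 'e'
Result: whjcpoe

whjcpoe


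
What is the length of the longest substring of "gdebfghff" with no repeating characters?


Input: "gdebfghff"
Sliding window (track last position of each char):
  Position 0 ('g'): window [0,0] length 1 -- new best
  Position 1 ('d'): window [0,1] length 2 -- new best
  Position 2 ('e'): window [0,2] length 3 -- new best
  Position 3 ('b'): window [0,3] length 4 -- new best
  Position 4 ('f'): window [0,4] length 5 -- new best
  Position 5 ('g'): repeat (last at 0), move window start to 1
  Position 5 ('g'): window [1,5] length 5
  Position 6 ('h'): window [1,6] length 6 -- new best
  Position 7 ('f'): repeat (last at 4), move window start to 5
  Position 7 ('f'): window [5,7] length 3
  Position 8 ('f'): repeat (last at 7), move window start to 8
  Position 8 ('f'): window [8,8] length 1
Longest substring with no repeats: "debfgh" with length 6

6


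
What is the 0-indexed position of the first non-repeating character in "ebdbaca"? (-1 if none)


Input: ebdbaca
Character frequencies:
  'a': 2
  'b': 2
  'c': 1
  'd': 1
  'e': 1
Scanning left to right for freq == 1:
  Position 0 ('e'): unique! => answer = 0

0


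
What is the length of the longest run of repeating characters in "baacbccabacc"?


Input: "baacbccabacc"
Scanning for longest run:
  Position 1 ('a'): new char, reset run to 1
  Position 2 ('a'): continues run of 'a', length=2
  Position 3 ('c'): new char, reset run to 1
  Position 4 ('b'): new char, reset run to 1
  Position 5 ('c'): new char, reset run to 1
  Position 6 ('c'): continues run of 'c', length=2
  Position 7 ('a'): new char, reset run to 1
  Position 8 ('b'): new char, reset run to 1
  Position 9 ('a'): new char, reset run to 1
  Position 10 ('c'): new char, reset run to 1
  Position 11 ('c'): continues run of 'c', length=2
Longest run: 'a' with length 2

2


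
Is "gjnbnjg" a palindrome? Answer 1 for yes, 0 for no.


Input: gjnbnjg
Reversed: gjnbnjg
  Compare pos 0 ('g') with pos 6 ('g'): match
  Compare pos 1 ('j') with pos 5 ('j'): match
  Compare pos 2 ('n') with pos 4 ('n'): match
Result: palindrome

1


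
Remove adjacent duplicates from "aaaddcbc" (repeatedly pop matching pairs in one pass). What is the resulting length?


Input: aaaddcbc
Stack-based adjacent duplicate removal:
  Read 'a': push. Stack: a
  Read 'a': matches stack top 'a' => pop. Stack: (empty)
  Read 'a': push. Stack: a
  Read 'd': push. Stack: ad
  Read 'd': matches stack top 'd' => pop. Stack: a
  Read 'c': push. Stack: ac
  Read 'b': push. Stack: acb
  Read 'c': push. Stack: acbc
Final stack: "acbc" (length 4)

4


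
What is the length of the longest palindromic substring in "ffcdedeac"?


Input: "ffcdedeac"
Checking substrings for palindromes:
  [3:6] "ded" (len 3) => palindrome
  [4:7] "ede" (len 3) => palindrome
  [0:2] "ff" (len 2) => palindrome
Longest palindromic substring: "ded" with length 3

3


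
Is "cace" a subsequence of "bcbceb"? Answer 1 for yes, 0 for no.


Check if "cace" is a subsequence of "bcbceb"
Greedy scan:
  Position 0 ('b'): no match needed
  Position 1 ('c'): matches sub[0] = 'c'
  Position 2 ('b'): no match needed
  Position 3 ('c'): no match needed
  Position 4 ('e'): no match needed
  Position 5 ('b'): no match needed
Only matched 1/4 characters => not a subsequence

0


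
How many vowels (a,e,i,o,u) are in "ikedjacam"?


Input: ikedjacam
Checking each character:
  'i' at position 0: vowel (running total: 1)
  'k' at position 1: consonant
  'e' at position 2: vowel (running total: 2)
  'd' at position 3: consonant
  'j' at position 4: consonant
  'a' at position 5: vowel (running total: 3)
  'c' at position 6: consonant
  'a' at position 7: vowel (running total: 4)
  'm' at position 8: consonant
Total vowels: 4

4


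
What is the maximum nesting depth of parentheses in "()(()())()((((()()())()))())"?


Input: "()(()())()((((()()())()))())"
Tracking depth:
  Position 0 '(': depth becomes 1
  Position 1 ')': depth becomes 0
  Position 2 '(': depth becomes 1
  Position 3 '(': depth becomes 2
  Position 4 ')': depth becomes 1
  Position 5 '(': depth becomes 2
  Position 6 ')': depth becomes 1
  Position 7 ')': depth becomes 0
  Position 8 '(': depth becomes 1
  Position 9 ')': depth becomes 0
  Position 10 '(': depth becomes 1
  Position 11 '(': depth becomes 2
  Position 12 '(': depth becomes 3
  Position 13 '(': depth becomes 4
  Position 14 '(': depth becomes 5
  Position 15 ')': depth becomes 4
  Position 16 '(': depth becomes 5
  Position 17 ')': depth becomes 4
  Position 18 '(': depth becomes 5
  Position 19 ')': depth becomes 4
  Position 20 ')': depth becomes 3
  Position 21 '(': depth becomes 4
  Position 22 ')': depth becomes 3
  Position 23 ')': depth becomes 2
  Position 24 ')': depth becomes 1
  Position 25 '(': depth becomes 2
  Position 26 ')': depth becomes 1
  Position 27 ')': depth becomes 0
Maximum depth reached: 5

5


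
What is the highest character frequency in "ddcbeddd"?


Input: ddcbeddd
Character counts:
  'b': 1
  'c': 1
  'd': 5
  'e': 1
Maximum frequency: 5

5


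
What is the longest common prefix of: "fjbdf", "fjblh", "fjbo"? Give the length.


Words: fjbdf, fjblh, fjbo
  Position 0: all 'f' => match
  Position 1: all 'j' => match
  Position 2: all 'b' => match
  Position 3: ('d', 'l', 'o') => mismatch, stop
LCP = "fjb" (length 3)

3


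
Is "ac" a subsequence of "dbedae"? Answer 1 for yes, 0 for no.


Check if "ac" is a subsequence of "dbedae"
Greedy scan:
  Position 0 ('d'): no match needed
  Position 1 ('b'): no match needed
  Position 2 ('e'): no match needed
  Position 3 ('d'): no match needed
  Position 4 ('a'): matches sub[0] = 'a'
  Position 5 ('e'): no match needed
Only matched 1/2 characters => not a subsequence

0


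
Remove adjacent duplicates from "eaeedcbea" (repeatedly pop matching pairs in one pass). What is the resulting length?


Input: eaeedcbea
Stack-based adjacent duplicate removal:
  Read 'e': push. Stack: e
  Read 'a': push. Stack: ea
  Read 'e': push. Stack: eae
  Read 'e': matches stack top 'e' => pop. Stack: ea
  Read 'd': push. Stack: ead
  Read 'c': push. Stack: eadc
  Read 'b': push. Stack: eadcb
  Read 'e': push. Stack: eadcbe
  Read 'a': push. Stack: eadcbea
Final stack: "eadcbea" (length 7)

7


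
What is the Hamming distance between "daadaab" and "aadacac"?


Comparing "daadaab" and "aadacac" position by position:
  Position 0: 'd' vs 'a' => differ
  Position 1: 'a' vs 'a' => same
  Position 2: 'a' vs 'd' => differ
  Position 3: 'd' vs 'a' => differ
  Position 4: 'a' vs 'c' => differ
  Position 5: 'a' vs 'a' => same
  Position 6: 'b' vs 'c' => differ
Total differences (Hamming distance): 5

5


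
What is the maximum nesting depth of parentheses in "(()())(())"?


Input: "(()())(())"
Tracking depth:
  Position 0 '(': depth becomes 1
  Position 1 '(': depth becomes 2
  Position 2 ')': depth becomes 1
  Position 3 '(': depth becomes 2
  Position 4 ')': depth becomes 1
  Position 5 ')': depth becomes 0
  Position 6 '(': depth becomes 1
  Position 7 '(': depth becomes 2
  Position 8 ')': depth becomes 1
  Position 9 ')': depth becomes 0
Maximum depth reached: 2

2


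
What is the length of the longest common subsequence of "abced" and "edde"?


LCS of "abced" and "edde"
DP table:
           e    d    d    e
      0    0    0    0    0
  a   0    0    0    0    0
  b   0    0    0    0    0
  c   0    0    0    0    0
  e   0    1    1    1    1
  d   0    1    2    2    2
LCS length = dp[5][4] = 2

2


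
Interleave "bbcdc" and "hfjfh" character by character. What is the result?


Interleaving "bbcdc" and "hfjfh":
  Position 0: 'b' from first, 'h' from second => "bh"
  Position 1: 'b' from first, 'f' from second => "bf"
  Position 2: 'c' from first, 'j' from second => "cj"
  Position 3: 'd' from first, 'f' from second => "df"
  Position 4: 'c' from first, 'h' from second => "ch"
Result: bhbfcjdfch

bhbfcjdfch
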